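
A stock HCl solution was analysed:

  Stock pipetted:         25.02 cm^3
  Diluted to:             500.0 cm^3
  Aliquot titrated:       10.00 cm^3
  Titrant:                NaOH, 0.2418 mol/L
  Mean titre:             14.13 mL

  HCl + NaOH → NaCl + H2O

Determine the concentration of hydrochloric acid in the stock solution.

n(NaOH) = 0.01413 × 0.2418 = 3.417 × 10^-3 mol
n(HCl) in the aliquot = 3.417 × 10^-3 mol (1:1 ratio)
[HCl]_dilute = 3.417 × 10^-3 / 0.01000 = 0.3417 mol/L
Dilution factor = 500.0 / 25.02 = 19.98
[HCl]_stock = 0.3417 × 19.98 = 6.828 mol/L

6.828 mol/L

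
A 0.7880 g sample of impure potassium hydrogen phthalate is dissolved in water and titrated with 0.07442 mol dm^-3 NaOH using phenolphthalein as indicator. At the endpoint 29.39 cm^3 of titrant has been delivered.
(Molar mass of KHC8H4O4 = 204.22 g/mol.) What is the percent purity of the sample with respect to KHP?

KHC8H4O4 + NaOH → KNaC8H4O4 + H2O
n(NaOH) = 0.02939 L × 0.07442 mol/L = 2.187 × 10^-3 mol
n(KHC8H4O4) = 2.187 × 10^-3 mol (1:1 ratio)
mass of KHC8H4O4 = 2.187 × 10^-3 × 204.22 g/mol = 0.4467 g
% KHC8H4O4 = 0.4467 / 0.7880 × 100 = 56.68 %

56.68 %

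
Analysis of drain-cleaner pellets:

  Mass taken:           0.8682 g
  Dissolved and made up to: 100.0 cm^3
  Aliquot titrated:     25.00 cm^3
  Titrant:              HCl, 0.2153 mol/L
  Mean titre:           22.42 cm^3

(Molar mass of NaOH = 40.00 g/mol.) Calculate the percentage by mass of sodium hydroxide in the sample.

NaOH + HCl → NaCl + H2O
n(HCl) per titration = 0.02242 × 0.2153 = 4.827 × 10^-3 mol
n(NaOH) in each aliquot = 4.827 × 10^-3 mol (1:1 ratio)
n(NaOH) in the whole flask = 4.827 × 10^-3 × 100.0/25.00 = 0.01931 mol
mass of NaOH = 0.01931 × 40.00 = 0.7723 g
% NaOH = 0.7723 / 0.8682 × 100 = 88.96 %

88.96 %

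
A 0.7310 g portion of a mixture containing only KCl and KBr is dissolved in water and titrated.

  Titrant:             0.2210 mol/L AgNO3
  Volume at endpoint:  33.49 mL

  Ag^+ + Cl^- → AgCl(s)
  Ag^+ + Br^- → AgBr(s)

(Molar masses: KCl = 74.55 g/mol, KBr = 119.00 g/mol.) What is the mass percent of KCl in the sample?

n(AgNO3) = 0.03349 × 0.2210 = 7.401 × 10^-3 mol
Let x = n(KCl), y = n(KBr).
Titrant: 1x + 1y = 7.401 × 10^-3;  mass: 74.55x + 119.00y = 0.7310
Solving, x = 3.369 × 10^-3 mol, y = 4.032 × 10^-3 mol
mass of KCl = 3.369 × 10^-3 × 74.55 = 0.2512 g
% KCl = 0.2512 / 0.7310 × 100 = 34.36 %

34.36 %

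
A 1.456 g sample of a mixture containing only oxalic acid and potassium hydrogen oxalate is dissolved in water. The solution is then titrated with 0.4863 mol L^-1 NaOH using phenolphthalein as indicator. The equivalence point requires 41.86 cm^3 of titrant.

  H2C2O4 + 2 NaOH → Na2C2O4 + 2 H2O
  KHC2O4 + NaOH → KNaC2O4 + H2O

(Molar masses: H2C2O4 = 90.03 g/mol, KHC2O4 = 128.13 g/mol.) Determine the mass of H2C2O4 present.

0.6241 g

n(NaOH) = 0.04186 × 0.4863 = 0.02036 mol
Let x = n(H2C2O4), y = n(KHC2O4).
Titrant: 2x + 1y = 0.02036;  mass: 90.03x + 128.13y = 1.456
Solving, x = 6.932 × 10^-3 mol, y = 6.493 × 10^-3 mol
mass of H2C2O4 = 6.932 × 10^-3 × 90.03 = 0.6241 g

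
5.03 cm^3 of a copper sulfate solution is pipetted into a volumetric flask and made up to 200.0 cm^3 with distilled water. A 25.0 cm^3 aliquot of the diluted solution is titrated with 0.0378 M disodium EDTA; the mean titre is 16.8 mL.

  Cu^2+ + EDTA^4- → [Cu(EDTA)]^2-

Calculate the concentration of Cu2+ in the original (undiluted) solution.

1.01 M

n(EDTA) = 0.0168 × 0.0378 = 6.35 × 10^-4 mol
n(Cu2+) in the aliquot = 6.35 × 10^-4 mol (1:1 ratio)
[Cu2+]_dilute = 6.35 × 10^-4 / 0.0250 = 0.0254 mol/L
Dilution factor = 200.0 / 5.03 = 39.76
[Cu2+]_stock = 0.0254 × 39.76 = 1.01 mol/L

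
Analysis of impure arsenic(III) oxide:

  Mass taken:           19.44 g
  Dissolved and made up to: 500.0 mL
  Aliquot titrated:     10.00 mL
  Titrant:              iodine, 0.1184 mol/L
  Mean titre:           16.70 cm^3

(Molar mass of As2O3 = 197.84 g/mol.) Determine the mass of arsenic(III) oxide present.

As2O3 + 2 I2 + 2 H2O → As2O5 + 4 HI
n(I2) per titration = 0.01670 × 0.1184 = 1.977 × 10^-3 mol
From the 1:2 ratio, n(As2O3) in each aliquot = 1/2 × 1.977 × 10^-3 = 9.886 × 10^-4 mol
n(As2O3) in the whole flask = 9.886 × 10^-4 × 500.0/10.00 = 0.04943 mol
mass of As2O3 = 0.04943 × 197.84 = 9.780 g

9.780 g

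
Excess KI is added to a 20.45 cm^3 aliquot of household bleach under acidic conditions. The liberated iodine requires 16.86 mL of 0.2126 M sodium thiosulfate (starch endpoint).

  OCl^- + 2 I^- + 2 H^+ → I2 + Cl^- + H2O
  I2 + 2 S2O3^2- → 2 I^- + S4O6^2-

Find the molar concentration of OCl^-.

0.08764 M

n(S2O3^2-) = 0.01686 × 0.2126 = 3.584 × 10^-3 mol
n(I2) = n(S2O3^2-)/2 = 1.792 × 10^-3 mol
n(OCl^-) in the aliquot = 1.792 × 10^-3 mol (1:1 ratio)
[OCl^-] = 1.792 × 10^-3 / 0.02045 = 0.08764 mol/L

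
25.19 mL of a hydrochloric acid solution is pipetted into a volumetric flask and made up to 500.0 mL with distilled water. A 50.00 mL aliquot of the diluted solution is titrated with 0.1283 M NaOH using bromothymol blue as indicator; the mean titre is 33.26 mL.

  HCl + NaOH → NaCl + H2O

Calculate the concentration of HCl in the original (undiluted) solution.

1.694 M

n(NaOH) = 0.03326 × 0.1283 = 4.267 × 10^-3 mol
n(HCl) in the aliquot = 4.267 × 10^-3 mol (1:1 ratio)
[HCl]_dilute = 4.267 × 10^-3 / 0.05000 = 0.08535 mol/L
Dilution factor = 500.0 / 25.19 = 19.85
[HCl]_stock = 0.08535 × 19.85 = 1.694 mol/L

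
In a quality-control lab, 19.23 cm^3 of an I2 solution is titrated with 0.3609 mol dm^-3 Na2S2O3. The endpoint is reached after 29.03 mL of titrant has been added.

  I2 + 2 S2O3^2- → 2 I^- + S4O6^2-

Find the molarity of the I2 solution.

n(Na2S2O3) = 0.02903 L × 0.3609 mol/L = 0.01048 mol
From the 1:2 mole ratio, n(I2) = 1/2 × 0.01048 = 5.238 × 10^-3 mol
[I2] = 5.238 × 10^-3 mol / 0.01923 L = 0.2724 mol/L

0.2724 mol/L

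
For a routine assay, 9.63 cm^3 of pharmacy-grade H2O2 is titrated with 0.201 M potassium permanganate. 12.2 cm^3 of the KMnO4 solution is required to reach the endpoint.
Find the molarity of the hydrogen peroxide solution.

2 MnO4^- + 5 H2O2 + 6 H^+ → 2 Mn^2+ + 5 O2 + 8 H2O
n(KMnO4) = 0.0122 L × 0.201 mol/L = 2.45 × 10^-3 mol
From the 5:2 mole ratio, n(H2O2) = 5/2 × 2.45 × 10^-3 = 6.13 × 10^-3 mol
[H2O2] = 6.13 × 10^-3 mol / 0.00963 L = 0.637 mol/L

0.637 M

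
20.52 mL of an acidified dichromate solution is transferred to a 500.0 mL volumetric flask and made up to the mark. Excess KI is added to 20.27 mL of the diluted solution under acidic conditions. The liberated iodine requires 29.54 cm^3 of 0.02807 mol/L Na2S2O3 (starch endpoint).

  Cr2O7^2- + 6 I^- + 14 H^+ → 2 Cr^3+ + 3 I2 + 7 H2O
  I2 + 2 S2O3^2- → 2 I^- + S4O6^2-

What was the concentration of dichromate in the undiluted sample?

n(S2O3^2-) = 0.02954 × 0.02807 = 8.292 × 10^-4 mol
n(I2) = n(S2O3^2-)/2 = 4.146 × 10^-4 mol
From the 1:3 ratio, n(Cr2O7^2-) in the aliquot = 1/3 × 4.146 × 10^-4 = 1.382 × 10^-4 mol
[Cr2O7^2-]_dilute = 1.382 × 10^-4 / 0.02027 = 0.006818 mol/L
[Cr2O7^2-]_original = 0.006818 × 500.0/20.52 = 0.1661 mol/L

0.1661 mol/L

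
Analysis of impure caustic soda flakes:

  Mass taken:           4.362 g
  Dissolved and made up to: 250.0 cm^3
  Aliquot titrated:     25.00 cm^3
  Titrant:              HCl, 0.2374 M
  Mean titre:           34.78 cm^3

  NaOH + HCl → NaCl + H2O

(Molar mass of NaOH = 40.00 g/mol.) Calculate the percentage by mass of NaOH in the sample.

75.72 %

n(HCl) per titration = 0.03478 × 0.2374 = 8.257 × 10^-3 mol
n(NaOH) in each aliquot = 8.257 × 10^-3 mol (1:1 ratio)
n(NaOH) in the whole flask = 8.257 × 10^-3 × 250.0/25.00 = 0.08257 mol
mass of NaOH = 0.08257 × 40.00 = 3.303 g
% NaOH = 3.303 / 4.362 × 100 = 75.72 %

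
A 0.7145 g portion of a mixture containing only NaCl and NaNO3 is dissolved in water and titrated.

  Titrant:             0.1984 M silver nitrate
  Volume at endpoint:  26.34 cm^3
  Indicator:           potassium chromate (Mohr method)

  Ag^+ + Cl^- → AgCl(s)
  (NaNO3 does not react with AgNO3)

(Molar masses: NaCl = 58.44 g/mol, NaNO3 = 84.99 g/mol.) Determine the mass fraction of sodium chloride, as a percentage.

42.74 %

n(AgNO3) = 0.02634 × 0.1984 = 5.226 × 10^-3 mol
Let x = n(NaCl), y = n(NaNO3).
Titrant: 1x = 5.226 × 10^-3;  mass: 58.44x + 84.99y = 0.7145
Solving, x = 5.226 × 10^-3 mol, y = 4.814 × 10^-3 mol
mass of NaCl = 5.226 × 10^-3 × 58.44 = 0.3054 g
% NaCl = 0.3054 / 0.7145 × 100 = 42.74 %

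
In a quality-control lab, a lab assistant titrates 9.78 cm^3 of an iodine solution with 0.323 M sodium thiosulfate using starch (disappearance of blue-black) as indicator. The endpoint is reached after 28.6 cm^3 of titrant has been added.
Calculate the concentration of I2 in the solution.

I2 + 2 S2O3^2- → 2 I^- + S4O6^2-
n(Na2S2O3) = 0.0286 L × 0.323 mol/L = 9.24 × 10^-3 mol
From the 1:2 mole ratio, n(I2) = 1/2 × 9.24 × 10^-3 = 4.62 × 10^-3 mol
[I2] = 4.62 × 10^-3 mol / 0.00978 L = 0.472 mol/L

0.472 M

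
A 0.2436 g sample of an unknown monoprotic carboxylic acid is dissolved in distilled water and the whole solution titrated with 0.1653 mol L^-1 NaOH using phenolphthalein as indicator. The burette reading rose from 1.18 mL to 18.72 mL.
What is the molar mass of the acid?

84.02 g/mol

n(NaOH) = 0.01754 L × 0.1653 mol/L = 2.899 × 10^-3 mol
n(HA) = 2.899 × 10^-3 mol (1:1 ratio)
M = m / n = 0.2436 g / 2.899 × 10^-3 mol = 84.02 g/mol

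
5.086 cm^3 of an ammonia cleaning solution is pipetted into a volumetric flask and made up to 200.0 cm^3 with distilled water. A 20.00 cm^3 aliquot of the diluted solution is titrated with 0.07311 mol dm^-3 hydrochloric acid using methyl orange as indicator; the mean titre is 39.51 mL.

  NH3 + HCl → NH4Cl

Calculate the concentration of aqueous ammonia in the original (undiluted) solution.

n(HCl) = 0.03951 × 0.07311 = 2.889 × 10^-3 mol
n(NH3) in the aliquot = 2.889 × 10^-3 mol (1:1 ratio)
[NH3]_dilute = 2.889 × 10^-3 / 0.02000 = 0.1444 mol/L
Dilution factor = 200.0 / 5.086 = 39.32
[NH3]_stock = 0.1444 × 39.32 = 5.679 mol/L

5.679 mol/L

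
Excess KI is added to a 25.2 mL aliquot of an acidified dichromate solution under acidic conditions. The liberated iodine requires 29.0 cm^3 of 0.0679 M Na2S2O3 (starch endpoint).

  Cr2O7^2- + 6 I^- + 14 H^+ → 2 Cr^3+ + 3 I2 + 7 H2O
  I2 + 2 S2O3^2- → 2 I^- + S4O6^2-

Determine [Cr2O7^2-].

0.0130 M

n(S2O3^2-) = 0.0290 × 0.0679 = 1.97 × 10^-3 mol
n(I2) = n(S2O3^2-)/2 = 9.85 × 10^-4 mol
From the 1:3 ratio, n(Cr2O7^2-) in the aliquot = 1/3 × 9.85 × 10^-4 = 3.28 × 10^-4 mol
[Cr2O7^2-] = 3.28 × 10^-4 / 0.0252 = 0.0130 mol/L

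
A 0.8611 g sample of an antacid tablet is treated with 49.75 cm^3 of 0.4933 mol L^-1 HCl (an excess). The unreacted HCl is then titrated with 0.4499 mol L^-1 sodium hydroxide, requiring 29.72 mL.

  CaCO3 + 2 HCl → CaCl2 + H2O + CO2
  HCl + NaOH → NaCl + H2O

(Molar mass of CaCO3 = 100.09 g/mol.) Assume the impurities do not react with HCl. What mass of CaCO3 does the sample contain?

n(HCl) added = 0.04975 × 0.4933 = 0.02454 mol
n(NaOH) used in back-titration = 0.02972 × 0.4499 = 0.01337 mol
n(HCl) left over = 0.01337 mol (1:1 ratio)
n(HCl) consumed by analyte = 0.02454 − 0.01337 = 0.01117 mol
From the 1:2 ratio, n(CaCO3) = 1/2 × 0.01117 = 5.585 × 10^-3 mol
mass of CaCO3 = 5.585 × 10^-3 × 100.09 = 0.5590 g

0.5590 g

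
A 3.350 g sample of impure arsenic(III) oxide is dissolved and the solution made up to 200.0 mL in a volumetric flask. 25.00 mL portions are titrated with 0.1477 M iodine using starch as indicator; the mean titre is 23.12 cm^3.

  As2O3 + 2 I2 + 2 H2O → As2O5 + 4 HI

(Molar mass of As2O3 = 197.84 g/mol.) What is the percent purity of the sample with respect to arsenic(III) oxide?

n(I2) per titration = 0.02312 × 0.1477 = 3.415 × 10^-3 mol
From the 1:2 ratio, n(As2O3) in each aliquot = 1/2 × 3.415 × 10^-3 = 1.707 × 10^-3 mol
n(As2O3) in the whole flask = 1.707 × 10^-3 × 200.0/25.00 = 0.01366 mol
mass of As2O3 = 0.01366 × 197.84 = 2.702 g
% As2O3 = 2.702 / 3.350 × 100 = 80.67 %

80.67 %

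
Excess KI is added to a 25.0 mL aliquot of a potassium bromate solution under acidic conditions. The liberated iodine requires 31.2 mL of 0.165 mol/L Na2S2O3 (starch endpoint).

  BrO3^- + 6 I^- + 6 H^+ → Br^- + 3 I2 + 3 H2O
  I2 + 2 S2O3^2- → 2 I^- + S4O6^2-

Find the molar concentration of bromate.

0.0343 mol/L

n(S2O3^2-) = 0.0312 × 0.165 = 5.15 × 10^-3 mol
n(I2) = n(S2O3^2-)/2 = 2.57 × 10^-3 mol
From the 1:3 ratio, n(BrO3^-) in the aliquot = 1/3 × 2.57 × 10^-3 = 8.58 × 10^-4 mol
[BrO3^-] = 8.58 × 10^-4 / 0.0250 = 0.0343 mol/L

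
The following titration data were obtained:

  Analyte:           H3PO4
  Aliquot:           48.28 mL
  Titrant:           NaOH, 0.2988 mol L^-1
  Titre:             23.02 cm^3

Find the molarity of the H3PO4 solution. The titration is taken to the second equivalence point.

H3PO4 + 2 NaOH → Na2HPO4 + 2 H2O
n(NaOH) = 0.02302 L × 0.2988 mol/L = 6.878 × 10^-3 mol
From the 1:2 mole ratio, n(H3PO4) = 1/2 × 6.878 × 10^-3 = 3.439 × 10^-3 mol
[H3PO4] = 3.439 × 10^-3 mol / 0.04828 L = 0.07123 mol/L

0.07123 mol/L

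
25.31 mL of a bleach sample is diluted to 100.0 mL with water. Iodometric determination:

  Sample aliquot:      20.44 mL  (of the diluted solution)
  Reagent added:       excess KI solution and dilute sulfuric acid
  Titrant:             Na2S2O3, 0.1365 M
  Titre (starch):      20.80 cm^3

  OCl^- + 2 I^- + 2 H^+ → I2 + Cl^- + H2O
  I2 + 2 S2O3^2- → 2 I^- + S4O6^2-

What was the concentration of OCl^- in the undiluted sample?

n(S2O3^2-) = 0.02080 × 0.1365 = 2.839 × 10^-3 mol
n(I2) = n(S2O3^2-)/2 = 1.420 × 10^-3 mol
n(OCl^-) in the aliquot = 1.420 × 10^-3 mol (1:1 ratio)
[OCl^-]_dilute = 1.420 × 10^-3 / 0.02044 = 0.06945 mol/L
[OCl^-]_original = 0.06945 × 100.0/25.31 = 0.2744 mol/L

0.2744 M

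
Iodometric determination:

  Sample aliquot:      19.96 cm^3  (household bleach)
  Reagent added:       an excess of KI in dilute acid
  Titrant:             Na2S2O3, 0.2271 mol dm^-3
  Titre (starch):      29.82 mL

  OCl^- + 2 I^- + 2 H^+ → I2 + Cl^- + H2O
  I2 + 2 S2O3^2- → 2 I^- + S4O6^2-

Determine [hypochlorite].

n(S2O3^2-) = 0.02982 × 0.2271 = 6.772 × 10^-3 mol
n(I2) = n(S2O3^2-)/2 = 3.386 × 10^-3 mol
n(OCl^-) in the aliquot = 3.386 × 10^-3 mol (1:1 ratio)
[OCl^-] = 3.386 × 10^-3 / 0.01996 = 0.1696 mol/L

0.1696 mol/L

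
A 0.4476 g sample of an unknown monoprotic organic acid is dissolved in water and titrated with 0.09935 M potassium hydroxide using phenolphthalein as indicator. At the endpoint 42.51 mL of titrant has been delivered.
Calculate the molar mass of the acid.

106.0 g/mol

n(KOH) = 0.04251 L × 0.09935 mol/L = 4.223 × 10^-3 mol
n(HA) = 4.223 × 10^-3 mol (1:1 ratio)
M = m / n = 0.4476 g / 4.223 × 10^-3 mol = 106.0 g/mol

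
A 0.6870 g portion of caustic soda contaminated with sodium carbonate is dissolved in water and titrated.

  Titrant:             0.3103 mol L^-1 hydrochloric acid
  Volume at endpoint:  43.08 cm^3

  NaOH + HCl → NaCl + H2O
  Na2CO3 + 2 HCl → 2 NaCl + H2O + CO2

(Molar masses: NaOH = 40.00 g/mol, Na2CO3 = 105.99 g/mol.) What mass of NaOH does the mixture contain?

n(HCl) = 0.04308 × 0.3103 = 0.01337 mol
Let x = n(NaOH), y = n(Na2CO3).
Titrant: 1x + 2y = 0.01337;  mass: 40.00x + 105.99y = 0.6870
Solving, x = 1.649 × 10^-3 mol, y = 5.860 × 10^-3 mol
mass of NaOH = 1.649 × 10^-3 × 40.00 = 0.06594 g

0.06594 g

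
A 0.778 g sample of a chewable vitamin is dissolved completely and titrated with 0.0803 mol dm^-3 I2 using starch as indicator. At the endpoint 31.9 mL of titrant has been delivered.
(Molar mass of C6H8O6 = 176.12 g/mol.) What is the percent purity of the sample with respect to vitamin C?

58.0 %

C6H8O6 + I2 → C6H6O6 + 2 HI
n(I2) = 0.0319 L × 0.0803 mol/L = 2.56 × 10^-3 mol
n(C6H8O6) = 2.56 × 10^-3 mol (1:1 ratio)
mass of C6H8O6 = 2.56 × 10^-3 × 176.12 g/mol = 0.451 g
% C6H8O6 = 0.451 / 0.778 × 100 = 58.0 %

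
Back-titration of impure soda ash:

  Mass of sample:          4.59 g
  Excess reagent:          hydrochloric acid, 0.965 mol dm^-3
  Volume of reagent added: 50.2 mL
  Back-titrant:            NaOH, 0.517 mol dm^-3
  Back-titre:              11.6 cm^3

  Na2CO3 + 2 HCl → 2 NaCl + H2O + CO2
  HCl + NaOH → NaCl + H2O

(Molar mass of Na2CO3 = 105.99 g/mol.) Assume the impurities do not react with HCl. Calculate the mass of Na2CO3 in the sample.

n(HCl) added = 0.0502 × 0.965 = 0.0484 mol
n(NaOH) used in back-titration = 0.0116 × 0.517 = 6.00 × 10^-3 mol
n(HCl) left over = 6.00 × 10^-3 mol (1:1 ratio)
n(HCl) consumed by analyte = 0.0484 − 6.00 × 10^-3 = 0.0424 mol
From the 1:2 ratio, n(Na2CO3) = 1/2 × 0.0424 = 0.0212 mol
mass of Na2CO3 = 0.0212 × 105.99 = 2.25 g

2.25 g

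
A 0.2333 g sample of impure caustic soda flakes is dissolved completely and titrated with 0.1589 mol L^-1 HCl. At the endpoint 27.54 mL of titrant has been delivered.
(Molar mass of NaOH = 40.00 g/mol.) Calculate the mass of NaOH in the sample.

0.1750 g

NaOH + HCl → NaCl + H2O
n(HCl) = 0.02754 L × 0.1589 mol/L = 4.376 × 10^-3 mol
n(NaOH) = 4.376 × 10^-3 mol (1:1 ratio)
mass of NaOH = 4.376 × 10^-3 × 40.00 g/mol = 0.1750 g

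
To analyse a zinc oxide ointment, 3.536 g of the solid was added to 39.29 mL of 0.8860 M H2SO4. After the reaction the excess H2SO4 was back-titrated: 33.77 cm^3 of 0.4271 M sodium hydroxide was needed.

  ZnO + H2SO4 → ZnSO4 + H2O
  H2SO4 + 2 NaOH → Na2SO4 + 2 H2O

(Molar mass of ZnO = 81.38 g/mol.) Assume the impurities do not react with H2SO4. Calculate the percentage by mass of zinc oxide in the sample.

n(H2SO4) added = 0.03929 × 0.8860 = 0.03481 mol
n(NaOH) used in back-titration = 0.03377 × 0.4271 = 0.01442 mol
From the 1:2 ratio, n(H2SO4) left over = 1/2 × 0.01442 = 7.212 × 10^-3 mol
n(H2SO4) consumed by analyte = 0.03481 − 7.212 × 10^-3 = 0.02760 mol
n(ZnO) = 0.02760 mol (1:1 ratio)
mass of ZnO = 0.02760 × 81.38 = 2.246 g
% ZnO = 2.246 / 3.536 × 100 = 63.52 %

63.52 %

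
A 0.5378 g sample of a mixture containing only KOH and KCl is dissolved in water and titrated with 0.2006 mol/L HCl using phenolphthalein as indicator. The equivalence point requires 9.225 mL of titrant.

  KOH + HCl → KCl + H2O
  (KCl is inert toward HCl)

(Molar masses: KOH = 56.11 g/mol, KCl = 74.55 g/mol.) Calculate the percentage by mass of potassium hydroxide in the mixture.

n(HCl) = 0.009225 × 0.2006 = 1.851 × 10^-3 mol
Let x = n(KOH), y = n(KCl).
Titrant: 1x = 1.851 × 10^-3;  mass: 56.11x + 74.55y = 0.5378
Solving, x = 1.851 × 10^-3 mol, y = 5.821 × 10^-3 mol
mass of KOH = 1.851 × 10^-3 × 56.11 = 0.1038 g
% KOH = 0.1038 / 0.5378 × 100 = 19.31 %

19.31 %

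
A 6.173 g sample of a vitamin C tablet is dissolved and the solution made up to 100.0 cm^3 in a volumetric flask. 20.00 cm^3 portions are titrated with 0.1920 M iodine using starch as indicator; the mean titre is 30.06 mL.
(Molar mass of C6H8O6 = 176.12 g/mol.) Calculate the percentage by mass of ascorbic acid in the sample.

82.33 %

C6H8O6 + I2 → C6H6O6 + 2 HI
n(I2) per titration = 0.03006 × 0.1920 = 5.772 × 10^-3 mol
n(C6H8O6) in each aliquot = 5.772 × 10^-3 mol (1:1 ratio)
n(C6H8O6) in the whole flask = 5.772 × 10^-3 × 100.0/20.00 = 0.02886 mol
mass of C6H8O6 = 0.02886 × 176.12 = 5.082 g
% C6H8O6 = 5.082 / 6.173 × 100 = 82.33 %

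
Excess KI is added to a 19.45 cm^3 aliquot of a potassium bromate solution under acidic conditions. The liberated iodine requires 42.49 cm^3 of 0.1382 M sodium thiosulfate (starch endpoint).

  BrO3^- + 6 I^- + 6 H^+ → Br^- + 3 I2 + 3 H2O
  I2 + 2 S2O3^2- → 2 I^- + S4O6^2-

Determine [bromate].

n(S2O3^2-) = 0.04249 × 0.1382 = 5.872 × 10^-3 mol
n(I2) = n(S2O3^2-)/2 = 2.936 × 10^-3 mol
From the 1:3 ratio, n(BrO3^-) in the aliquot = 1/3 × 2.936 × 10^-3 = 9.787 × 10^-4 mol
[BrO3^-] = 9.787 × 10^-4 / 0.01945 = 0.05032 mol/L

0.05032 M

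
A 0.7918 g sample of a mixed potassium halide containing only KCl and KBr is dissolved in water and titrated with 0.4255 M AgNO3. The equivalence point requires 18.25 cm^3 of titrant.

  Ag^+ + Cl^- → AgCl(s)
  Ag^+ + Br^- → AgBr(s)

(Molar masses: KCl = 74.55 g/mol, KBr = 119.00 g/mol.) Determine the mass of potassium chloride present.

n(AgNO3) = 0.01825 × 0.4255 = 7.765 × 10^-3 mol
Let x = n(KCl), y = n(KBr).
Titrant: 1x + 1y = 7.765 × 10^-3;  mass: 74.55x + 119.00y = 0.7918
Solving, x = 2.976 × 10^-3 mol, y = 4.789 × 10^-3 mol
mass of KCl = 2.976 × 10^-3 × 74.55 = 0.2219 g

0.2219 g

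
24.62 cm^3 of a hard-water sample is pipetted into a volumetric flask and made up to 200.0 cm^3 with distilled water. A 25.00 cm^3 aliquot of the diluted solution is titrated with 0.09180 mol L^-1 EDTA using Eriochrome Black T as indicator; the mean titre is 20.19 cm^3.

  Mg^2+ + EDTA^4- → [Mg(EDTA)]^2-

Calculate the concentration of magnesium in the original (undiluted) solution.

0.6023 mol/L

n(EDTA) = 0.02019 × 0.09180 = 1.853 × 10^-3 mol
n(Mg2+) in the aliquot = 1.853 × 10^-3 mol (1:1 ratio)
[Mg2+]_dilute = 1.853 × 10^-3 / 0.02500 = 0.07414 mol/L
Dilution factor = 200.0 / 24.62 = 8.123
[Mg2+]_stock = 0.07414 × 8.123 = 0.6023 mol/L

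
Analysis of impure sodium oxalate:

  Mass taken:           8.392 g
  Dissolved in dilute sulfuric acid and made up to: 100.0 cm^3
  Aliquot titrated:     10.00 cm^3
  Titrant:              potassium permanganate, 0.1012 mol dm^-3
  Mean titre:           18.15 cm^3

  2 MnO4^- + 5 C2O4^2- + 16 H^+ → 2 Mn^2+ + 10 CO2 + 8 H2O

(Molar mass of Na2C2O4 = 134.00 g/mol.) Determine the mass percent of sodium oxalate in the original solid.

73.32 %

n(KMnO4) per titration = 0.01815 × 0.1012 = 1.837 × 10^-3 mol
From the 5:2 ratio, n(Na2C2O4) in each aliquot = 5/2 × 1.837 × 10^-3 = 4.592 × 10^-3 mol
n(Na2C2O4) in the whole flask = 4.592 × 10^-3 × 100.0/10.00 = 0.04592 mol
mass of Na2C2O4 = 0.04592 × 134.00 = 6.153 g
% Na2C2O4 = 6.153 / 8.392 × 100 = 73.32 %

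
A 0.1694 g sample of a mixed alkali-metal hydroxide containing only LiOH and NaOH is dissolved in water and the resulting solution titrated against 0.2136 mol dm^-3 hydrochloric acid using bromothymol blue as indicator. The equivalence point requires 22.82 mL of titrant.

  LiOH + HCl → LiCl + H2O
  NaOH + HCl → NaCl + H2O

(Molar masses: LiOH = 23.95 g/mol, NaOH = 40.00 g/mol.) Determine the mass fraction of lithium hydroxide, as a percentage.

n(HCl) = 0.02282 × 0.2136 = 4.874 × 10^-3 mol
Let x = n(LiOH), y = n(NaOH).
Titrant: 1x + 1y = 4.874 × 10^-3;  mass: 23.95x + 40.00y = 0.1694
Solving, x = 1.593 × 10^-3 mol, y = 3.281 × 10^-3 mol
mass of LiOH = 1.593 × 10^-3 × 23.95 = 0.03816 g
% LiOH = 0.03816 / 0.1694 × 100 = 22.53 %

22.53 %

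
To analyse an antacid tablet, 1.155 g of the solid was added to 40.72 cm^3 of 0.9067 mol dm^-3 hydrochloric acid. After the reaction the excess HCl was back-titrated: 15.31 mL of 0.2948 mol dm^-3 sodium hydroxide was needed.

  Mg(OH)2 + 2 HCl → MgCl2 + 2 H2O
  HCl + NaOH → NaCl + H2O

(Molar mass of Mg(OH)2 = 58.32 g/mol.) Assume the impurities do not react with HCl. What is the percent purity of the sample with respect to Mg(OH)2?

n(HCl) added = 0.04072 × 0.9067 = 0.03692 mol
n(NaOH) used in back-titration = 0.01531 × 0.2948 = 4.513 × 10^-3 mol
n(HCl) left over = 4.513 × 10^-3 mol (1:1 ratio)
n(HCl) consumed by analyte = 0.03692 − 4.513 × 10^-3 = 0.03241 mol
From the 1:2 ratio, n(Mg(OH)2) = 1/2 × 0.03241 = 0.01620 mol
mass of Mg(OH)2 = 0.01620 × 58.32 = 0.9450 g
% Mg(OH)2 = 0.9450 / 1.155 × 100 = 81.82 %

81.82 %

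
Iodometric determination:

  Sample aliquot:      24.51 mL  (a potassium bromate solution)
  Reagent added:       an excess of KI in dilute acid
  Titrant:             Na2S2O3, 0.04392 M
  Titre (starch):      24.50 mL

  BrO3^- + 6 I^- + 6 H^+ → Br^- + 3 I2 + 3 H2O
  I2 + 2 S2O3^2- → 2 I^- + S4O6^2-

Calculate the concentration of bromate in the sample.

0.007317 M

n(S2O3^2-) = 0.02450 × 0.04392 = 1.076 × 10^-3 mol
n(I2) = n(S2O3^2-)/2 = 5.380 × 10^-4 mol
From the 1:3 ratio, n(BrO3^-) in the aliquot = 1/3 × 5.380 × 10^-4 = 1.793 × 10^-4 mol
[BrO3^-] = 1.793 × 10^-4 / 0.02451 = 0.007317 mol/L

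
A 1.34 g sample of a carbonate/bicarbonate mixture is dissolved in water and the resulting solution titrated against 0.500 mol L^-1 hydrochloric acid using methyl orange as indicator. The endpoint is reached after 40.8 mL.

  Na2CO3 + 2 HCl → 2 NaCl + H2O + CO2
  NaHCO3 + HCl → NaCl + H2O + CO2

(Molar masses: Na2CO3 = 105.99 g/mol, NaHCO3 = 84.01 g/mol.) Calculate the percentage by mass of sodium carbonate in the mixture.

47.7 %

n(HCl) = 0.0408 × 0.500 = 0.0204 mol
Let x = n(Na2CO3), y = n(NaHCO3).
Titrant: 2x + 1y = 0.0204;  mass: 105.99x + 84.01y = 1.34
Solving, x = 6.03 × 10^-3 mol, y = 8.35 × 10^-3 mol
mass of Na2CO3 = 6.03 × 10^-3 × 105.99 = 0.639 g
% Na2CO3 = 0.639 / 1.34 × 100 = 47.7 %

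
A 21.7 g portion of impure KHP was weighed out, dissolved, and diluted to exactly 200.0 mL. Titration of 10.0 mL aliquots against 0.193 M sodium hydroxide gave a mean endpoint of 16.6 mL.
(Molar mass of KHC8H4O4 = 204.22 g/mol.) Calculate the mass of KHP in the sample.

KHC8H4O4 + NaOH → KNaC8H4O4 + H2O
n(NaOH) per titration = 0.0166 × 0.193 = 3.20 × 10^-3 mol
n(KHC8H4O4) in each aliquot = 3.20 × 10^-3 mol (1:1 ratio)
n(KHC8H4O4) in the whole flask = 3.20 × 10^-3 × 200.0/10.0 = 0.0641 mol
mass of KHC8H4O4 = 0.0641 × 204.22 = 13.1 g

13.1 g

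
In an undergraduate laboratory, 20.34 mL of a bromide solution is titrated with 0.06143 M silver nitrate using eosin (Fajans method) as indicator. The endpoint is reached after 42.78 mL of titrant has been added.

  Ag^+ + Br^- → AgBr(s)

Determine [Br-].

0.1292 M

n(AgNO3) = 0.04278 L × 0.06143 mol/L = 2.628 × 10^-3 mol
n(Br-) = 2.628 × 10^-3 mol (1:1 mole ratio)
[Br-] = 2.628 × 10^-3 mol / 0.02034 L = 0.1292 mol/L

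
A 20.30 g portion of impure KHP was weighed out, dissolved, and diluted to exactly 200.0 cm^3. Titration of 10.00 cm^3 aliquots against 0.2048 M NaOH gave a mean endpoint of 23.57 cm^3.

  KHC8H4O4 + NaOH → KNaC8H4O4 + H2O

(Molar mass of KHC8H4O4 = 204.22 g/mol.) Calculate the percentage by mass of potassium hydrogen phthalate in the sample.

97.12 %

n(NaOH) per titration = 0.02357 × 0.2048 = 4.827 × 10^-3 mol
n(KHC8H4O4) in each aliquot = 4.827 × 10^-3 mol (1:1 ratio)
n(KHC8H4O4) in the whole flask = 4.827 × 10^-3 × 200.0/10.00 = 0.09654 mol
mass of KHC8H4O4 = 0.09654 × 204.22 = 19.72 g
% KHC8H4O4 = 19.72 / 20.30 × 100 = 97.12 %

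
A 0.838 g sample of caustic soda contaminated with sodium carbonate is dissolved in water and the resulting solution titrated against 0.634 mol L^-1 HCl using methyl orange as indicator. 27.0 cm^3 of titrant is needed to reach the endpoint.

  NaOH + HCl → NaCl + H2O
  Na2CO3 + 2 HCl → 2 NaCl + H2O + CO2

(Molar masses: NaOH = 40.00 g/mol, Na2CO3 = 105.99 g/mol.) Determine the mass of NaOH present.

0.213 g

n(HCl) = 0.0270 × 0.634 = 0.0171 mol
Let x = n(NaOH), y = n(Na2CO3).
Titrant: 1x + 2y = 0.0171;  mass: 40.00x + 105.99y = 0.838
Solving, x = 5.32 × 10^-3 mol, y = 5.90 × 10^-3 mol
mass of NaOH = 5.32 × 10^-3 × 40.00 = 0.213 g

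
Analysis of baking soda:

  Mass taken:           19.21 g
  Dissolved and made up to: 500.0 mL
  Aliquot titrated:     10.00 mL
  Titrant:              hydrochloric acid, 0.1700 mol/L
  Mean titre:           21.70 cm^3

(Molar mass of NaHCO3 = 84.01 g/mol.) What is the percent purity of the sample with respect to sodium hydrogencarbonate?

NaHCO3 + HCl → NaCl + H2O + CO2
n(HCl) per titration = 0.02170 × 0.1700 = 3.689 × 10^-3 mol
n(NaHCO3) in each aliquot = 3.689 × 10^-3 mol (1:1 ratio)
n(NaHCO3) in the whole flask = 3.689 × 10^-3 × 500.0/10.00 = 0.1845 mol
mass of NaHCO3 = 0.1845 × 84.01 = 15.50 g
% NaHCO3 = 15.50 / 19.21 × 100 = 80.66 %

80.66 %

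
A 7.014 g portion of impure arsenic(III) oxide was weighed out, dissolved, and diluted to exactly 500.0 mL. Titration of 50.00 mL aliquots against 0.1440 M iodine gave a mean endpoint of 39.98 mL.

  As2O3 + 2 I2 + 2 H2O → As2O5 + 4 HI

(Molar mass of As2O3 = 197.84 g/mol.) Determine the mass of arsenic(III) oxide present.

n(I2) per titration = 0.03998 × 0.1440 = 5.757 × 10^-3 mol
From the 1:2 ratio, n(As2O3) in each aliquot = 1/2 × 5.757 × 10^-3 = 2.879 × 10^-3 mol
n(As2O3) in the whole flask = 2.879 × 10^-3 × 500.0/50.00 = 0.02879 mol
mass of As2O3 = 0.02879 × 197.84 = 5.695 g

5.695 g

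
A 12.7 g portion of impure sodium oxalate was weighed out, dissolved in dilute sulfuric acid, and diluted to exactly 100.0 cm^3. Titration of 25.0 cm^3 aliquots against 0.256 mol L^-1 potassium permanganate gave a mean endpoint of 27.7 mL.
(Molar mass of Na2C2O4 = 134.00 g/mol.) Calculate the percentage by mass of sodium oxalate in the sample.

74.8 %

2 MnO4^- + 5 C2O4^2- + 16 H^+ → 2 Mn^2+ + 10 CO2 + 8 H2O
n(KMnO4) per titration = 0.0277 × 0.256 = 7.09 × 10^-3 mol
From the 5:2 ratio, n(Na2C2O4) in each aliquot = 5/2 × 7.09 × 10^-3 = 0.0177 mol
n(Na2C2O4) in the whole flask = 0.0177 × 100.0/25.0 = 0.0709 mol
mass of Na2C2O4 = 0.0709 × 134.00 = 9.50 g
% Na2C2O4 = 9.50 / 12.7 × 100 = 74.8 %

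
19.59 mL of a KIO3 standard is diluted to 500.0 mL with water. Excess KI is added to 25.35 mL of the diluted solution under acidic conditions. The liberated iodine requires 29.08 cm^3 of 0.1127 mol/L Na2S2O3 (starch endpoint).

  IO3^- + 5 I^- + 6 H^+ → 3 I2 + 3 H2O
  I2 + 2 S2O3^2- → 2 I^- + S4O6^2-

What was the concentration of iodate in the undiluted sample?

0.5500 mol/L

n(S2O3^2-) = 0.02908 × 0.1127 = 3.277 × 10^-3 mol
n(I2) = n(S2O3^2-)/2 = 1.639 × 10^-3 mol
From the 1:3 ratio, n(IO3^-) in the aliquot = 1/3 × 1.639 × 10^-3 = 5.462 × 10^-4 mol
[IO3^-]_dilute = 5.462 × 10^-4 / 0.02535 = 0.02155 mol/L
[IO3^-]_original = 0.02155 × 500.0/19.59 = 0.5500 mol/L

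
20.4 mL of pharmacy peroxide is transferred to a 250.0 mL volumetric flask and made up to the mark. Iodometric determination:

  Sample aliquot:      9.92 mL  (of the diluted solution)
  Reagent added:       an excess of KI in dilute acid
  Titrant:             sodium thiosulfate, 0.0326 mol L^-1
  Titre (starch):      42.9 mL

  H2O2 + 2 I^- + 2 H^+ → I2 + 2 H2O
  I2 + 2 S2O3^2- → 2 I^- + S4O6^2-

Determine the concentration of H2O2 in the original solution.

n(S2O3^2-) = 0.0429 × 0.0326 = 1.40 × 10^-3 mol
n(I2) = n(S2O3^2-)/2 = 6.99 × 10^-4 mol
n(H2O2) in the aliquot = 6.99 × 10^-4 mol (1:1 ratio)
[H2O2]_dilute = 6.99 × 10^-4 / 0.00992 = 0.0705 mol/L
[H2O2]_original = 0.0705 × 250.0/20.4 = 0.864 mol/L

0.864 mol/L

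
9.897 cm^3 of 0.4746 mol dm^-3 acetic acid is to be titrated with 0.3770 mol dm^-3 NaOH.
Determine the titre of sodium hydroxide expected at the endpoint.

12.46 mL

CH3COOH + NaOH → CH3COONa + H2O
n(CH3COOH) = 0.009897 L × 0.4746 mol/L = 4.697 × 10^-3 mol
n(NaOH) = 4.697 × 10^-3 mol (1:1 stoichiometry)
V(NaOH) = 4.697 × 10^-3 mol / 0.3770 mol/L = 0.01246 L = 12.46 mL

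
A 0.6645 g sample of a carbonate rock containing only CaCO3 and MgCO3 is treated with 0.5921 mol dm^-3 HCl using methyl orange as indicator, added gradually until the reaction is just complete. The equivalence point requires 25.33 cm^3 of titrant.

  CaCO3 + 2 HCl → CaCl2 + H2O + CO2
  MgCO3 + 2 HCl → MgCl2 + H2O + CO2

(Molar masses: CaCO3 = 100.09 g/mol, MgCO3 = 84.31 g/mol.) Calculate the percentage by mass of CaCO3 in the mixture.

30.80 %

n(HCl) = 0.02533 × 0.5921 = 0.01500 mol
Let x = n(CaCO3), y = n(MgCO3).
Titrant: 2x + 2y = 0.01500;  mass: 100.09x + 84.31y = 0.6645
Solving, x = 2.045 × 10^-3 mol, y = 5.454 × 10^-3 mol
mass of CaCO3 = 2.045 × 10^-3 × 100.09 = 0.2046 g
% CaCO3 = 0.2046 / 0.6645 × 100 = 30.80 %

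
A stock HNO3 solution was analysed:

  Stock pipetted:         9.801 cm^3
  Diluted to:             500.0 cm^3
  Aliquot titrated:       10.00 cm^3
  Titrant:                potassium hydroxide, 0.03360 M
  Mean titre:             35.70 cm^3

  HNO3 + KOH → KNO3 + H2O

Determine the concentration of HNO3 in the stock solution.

6.119 M

n(KOH) = 0.03570 × 0.03360 = 1.200 × 10^-3 mol
n(HNO3) in the aliquot = 1.200 × 10^-3 mol (1:1 ratio)
[HNO3]_dilute = 1.200 × 10^-3 / 0.01000 = 0.1200 mol/L
Dilution factor = 500.0 / 9.801 = 51.02
[HNO3]_stock = 0.1200 × 51.02 = 6.119 mol/L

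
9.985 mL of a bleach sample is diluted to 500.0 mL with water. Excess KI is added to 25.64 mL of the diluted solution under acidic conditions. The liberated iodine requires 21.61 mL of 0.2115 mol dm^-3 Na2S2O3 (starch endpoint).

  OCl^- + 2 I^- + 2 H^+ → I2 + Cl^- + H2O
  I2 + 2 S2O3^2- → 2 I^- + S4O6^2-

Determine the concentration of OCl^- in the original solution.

n(S2O3^2-) = 0.02161 × 0.2115 = 4.571 × 10^-3 mol
n(I2) = n(S2O3^2-)/2 = 2.285 × 10^-3 mol
n(OCl^-) in the aliquot = 2.285 × 10^-3 mol (1:1 ratio)
[OCl^-]_dilute = 2.285 × 10^-3 / 0.02564 = 0.08913 mol/L
[OCl^-]_original = 0.08913 × 500.0/9.985 = 4.463 mol/L

4.463 mol/L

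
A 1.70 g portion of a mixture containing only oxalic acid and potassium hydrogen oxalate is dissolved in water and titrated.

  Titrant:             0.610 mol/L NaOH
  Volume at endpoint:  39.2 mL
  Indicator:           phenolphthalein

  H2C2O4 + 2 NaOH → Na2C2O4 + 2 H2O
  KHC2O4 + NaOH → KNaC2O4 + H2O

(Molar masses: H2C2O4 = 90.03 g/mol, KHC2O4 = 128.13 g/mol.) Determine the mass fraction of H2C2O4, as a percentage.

43.5 %

n(NaOH) = 0.0392 × 0.610 = 0.0239 mol
Let x = n(H2C2O4), y = n(KHC2O4).
Titrant: 2x + 1y = 0.0239;  mass: 90.03x + 128.13y = 1.70
Solving, x = 8.20 × 10^-3 mol, y = 7.50 × 10^-3 mol
mass of H2C2O4 = 8.20 × 10^-3 × 90.03 = 0.739 g
% H2C2O4 = 0.739 / 1.70 × 100 = 43.5 %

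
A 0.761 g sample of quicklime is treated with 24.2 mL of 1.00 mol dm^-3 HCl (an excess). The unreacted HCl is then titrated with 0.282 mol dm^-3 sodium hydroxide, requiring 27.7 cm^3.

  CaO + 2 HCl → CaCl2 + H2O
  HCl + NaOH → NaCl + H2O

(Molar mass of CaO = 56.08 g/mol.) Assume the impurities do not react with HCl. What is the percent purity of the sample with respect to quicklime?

n(HCl) added = 0.0242 × 1.00 = 0.0242 mol
n(NaOH) used in back-titration = 0.0277 × 0.282 = 7.81 × 10^-3 mol
n(HCl) left over = 7.81 × 10^-3 mol (1:1 ratio)
n(HCl) consumed by analyte = 0.0242 − 7.81 × 10^-3 = 0.0164 mol
From the 1:2 ratio, n(CaO) = 1/2 × 0.0164 = 8.19 × 10^-3 mol
mass of CaO = 8.19 × 10^-3 × 56.08 = 0.460 g
% CaO = 0.460 / 0.761 × 100 = 60.4 %

60.4 %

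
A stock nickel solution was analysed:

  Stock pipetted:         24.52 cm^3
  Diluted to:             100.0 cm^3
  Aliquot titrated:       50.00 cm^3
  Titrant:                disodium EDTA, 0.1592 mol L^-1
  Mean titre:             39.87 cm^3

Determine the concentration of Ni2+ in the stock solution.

0.5177 mol/L

Ni^2+ + EDTA^4- → [Ni(EDTA)]^2-
n(EDTA) = 0.03987 × 0.1592 = 6.347 × 10^-3 mol
n(Ni2+) in the aliquot = 6.347 × 10^-3 mol (1:1 ratio)
[Ni2+]_dilute = 6.347 × 10^-3 / 0.05000 = 0.1269 mol/L
Dilution factor = 100.0 / 24.52 = 4.078
[Ni2+]_stock = 0.1269 × 4.078 = 0.5177 mol/L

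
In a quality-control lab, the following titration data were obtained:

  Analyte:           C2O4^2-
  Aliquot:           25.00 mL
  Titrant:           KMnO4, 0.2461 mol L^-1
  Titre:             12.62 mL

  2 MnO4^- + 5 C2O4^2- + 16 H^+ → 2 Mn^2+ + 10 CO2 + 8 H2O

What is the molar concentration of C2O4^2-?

0.3106 mol/L

n(KMnO4) = 0.01262 L × 0.2461 mol/L = 3.106 × 10^-3 mol
From the 5:2 mole ratio, n(C2O4^2-) = 5/2 × 3.106 × 10^-3 = 7.764 × 10^-3 mol
[C2O4^2-] = 7.764 × 10^-3 mol / 0.02500 L = 0.3106 mol/L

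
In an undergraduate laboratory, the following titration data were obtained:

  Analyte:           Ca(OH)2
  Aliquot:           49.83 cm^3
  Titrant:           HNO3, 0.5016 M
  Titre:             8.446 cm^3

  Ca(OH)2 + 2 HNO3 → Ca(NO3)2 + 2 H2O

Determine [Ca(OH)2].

0.04251 M

n(HNO3) = 0.008446 L × 0.5016 mol/L = 4.237 × 10^-3 mol
From the 1:2 mole ratio, n(Ca(OH)2) = 1/2 × 4.237 × 10^-3 = 2.118 × 10^-3 mol
[Ca(OH)2] = 2.118 × 10^-3 mol / 0.04983 L = 0.04251 mol/L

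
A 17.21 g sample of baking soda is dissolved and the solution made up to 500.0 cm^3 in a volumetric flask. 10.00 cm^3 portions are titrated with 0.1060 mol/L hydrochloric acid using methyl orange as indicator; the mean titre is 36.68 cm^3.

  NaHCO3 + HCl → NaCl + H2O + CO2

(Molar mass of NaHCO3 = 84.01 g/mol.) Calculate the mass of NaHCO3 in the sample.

16.33 g

n(HCl) per titration = 0.03668 × 0.1060 = 3.888 × 10^-3 mol
n(NaHCO3) in each aliquot = 3.888 × 10^-3 mol (1:1 ratio)
n(NaHCO3) in the whole flask = 3.888 × 10^-3 × 500.0/10.00 = 0.1944 mol
mass of NaHCO3 = 0.1944 × 84.01 = 16.33 g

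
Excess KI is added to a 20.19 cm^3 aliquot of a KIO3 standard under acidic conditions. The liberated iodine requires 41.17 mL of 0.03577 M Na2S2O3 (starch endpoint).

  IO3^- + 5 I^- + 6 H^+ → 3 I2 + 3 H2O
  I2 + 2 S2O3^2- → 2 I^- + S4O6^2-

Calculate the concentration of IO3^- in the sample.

0.01216 M

n(S2O3^2-) = 0.04117 × 0.03577 = 1.473 × 10^-3 mol
n(I2) = n(S2O3^2-)/2 = 7.363 × 10^-4 mol
From the 1:3 ratio, n(IO3^-) in the aliquot = 1/3 × 7.363 × 10^-4 = 2.454 × 10^-4 mol
[IO3^-] = 2.454 × 10^-4 / 0.02019 = 0.01216 mol/L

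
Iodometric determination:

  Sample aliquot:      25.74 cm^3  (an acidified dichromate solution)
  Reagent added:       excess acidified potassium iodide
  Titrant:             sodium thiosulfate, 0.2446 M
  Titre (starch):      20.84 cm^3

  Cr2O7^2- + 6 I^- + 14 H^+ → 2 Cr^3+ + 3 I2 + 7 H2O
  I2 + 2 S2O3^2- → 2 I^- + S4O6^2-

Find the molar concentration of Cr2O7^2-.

n(S2O3^2-) = 0.02084 × 0.2446 = 5.097 × 10^-3 mol
n(I2) = n(S2O3^2-)/2 = 2.549 × 10^-3 mol
From the 1:3 ratio, n(Cr2O7^2-) in the aliquot = 1/3 × 2.549 × 10^-3 = 8.496 × 10^-4 mol
[Cr2O7^2-] = 8.496 × 10^-4 / 0.02574 = 0.03301 mol/L

0.03301 M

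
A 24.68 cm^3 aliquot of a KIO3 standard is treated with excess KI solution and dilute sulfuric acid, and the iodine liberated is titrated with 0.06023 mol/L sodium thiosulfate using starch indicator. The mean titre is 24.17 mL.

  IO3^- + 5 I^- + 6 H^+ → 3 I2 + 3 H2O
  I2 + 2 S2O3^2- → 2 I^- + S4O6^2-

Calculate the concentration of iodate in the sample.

n(S2O3^2-) = 0.02417 × 0.06023 = 1.456 × 10^-3 mol
n(I2) = n(S2O3^2-)/2 = 7.279 × 10^-4 mol
From the 1:3 ratio, n(IO3^-) in the aliquot = 1/3 × 7.279 × 10^-4 = 2.426 × 10^-4 mol
[IO3^-] = 2.426 × 10^-4 / 0.02468 = 0.009831 mol/L

0.009831 mol/L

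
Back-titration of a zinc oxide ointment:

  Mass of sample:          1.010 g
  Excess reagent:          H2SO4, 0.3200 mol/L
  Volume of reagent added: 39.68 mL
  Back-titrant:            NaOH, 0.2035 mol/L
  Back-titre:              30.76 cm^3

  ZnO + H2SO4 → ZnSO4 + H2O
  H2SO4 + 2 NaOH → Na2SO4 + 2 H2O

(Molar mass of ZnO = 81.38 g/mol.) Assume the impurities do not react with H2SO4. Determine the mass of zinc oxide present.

0.7786 g

n(H2SO4) added = 0.03968 × 0.3200 = 0.01270 mol
n(NaOH) used in back-titration = 0.03076 × 0.2035 = 6.260 × 10^-3 mol
From the 1:2 ratio, n(H2SO4) left over = 1/2 × 6.260 × 10^-3 = 3.130 × 10^-3 mol
n(H2SO4) consumed by analyte = 0.01270 − 3.130 × 10^-3 = 9.568 × 10^-3 mol
n(ZnO) = 9.568 × 10^-3 mol (1:1 ratio)
mass of ZnO = 9.568 × 10^-3 × 81.38 = 0.7786 g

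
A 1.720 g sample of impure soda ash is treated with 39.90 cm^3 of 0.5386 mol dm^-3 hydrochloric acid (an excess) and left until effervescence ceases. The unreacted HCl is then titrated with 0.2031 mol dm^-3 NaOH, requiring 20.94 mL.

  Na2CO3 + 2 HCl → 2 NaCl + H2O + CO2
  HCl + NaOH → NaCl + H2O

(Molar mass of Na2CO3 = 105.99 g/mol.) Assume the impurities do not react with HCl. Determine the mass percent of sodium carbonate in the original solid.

n(HCl) added = 0.03990 × 0.5386 = 0.02149 mol
n(NaOH) used in back-titration = 0.02094 × 0.2031 = 4.253 × 10^-3 mol
n(HCl) left over = 4.253 × 10^-3 mol (1:1 ratio)
n(HCl) consumed by analyte = 0.02149 − 4.253 × 10^-3 = 0.01724 mol
From the 1:2 ratio, n(Na2CO3) = 1/2 × 0.01724 = 8.619 × 10^-3 mol
mass of Na2CO3 = 8.619 × 10^-3 × 105.99 = 0.9135 g
% Na2CO3 = 0.9135 / 1.720 × 100 = 53.11 %

53.11 %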